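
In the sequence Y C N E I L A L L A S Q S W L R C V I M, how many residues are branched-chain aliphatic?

7

Valine (V), leucine (L), and isoleucine (I) are the branched-chain amino acids.
Matching residues: I5, L6, L8, L9, L15, V18, I19.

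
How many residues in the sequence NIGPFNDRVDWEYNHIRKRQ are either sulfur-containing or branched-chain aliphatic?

3

Sulfur-containing: C, M. Branched-chain aliphatic: I, L, V.
Sulfur-containing residues here: none (0).
Branched-chain aliphatic residues here: I2, V9, I16 (3).
The two groups share no amino acid, so total = 0 + 3 = 3.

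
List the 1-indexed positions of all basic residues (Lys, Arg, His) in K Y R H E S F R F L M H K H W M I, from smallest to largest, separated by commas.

Matching residues: K1, R3, H4, R8, H12, K13, H14.

1, 3, 4, 8, 12, 13, 14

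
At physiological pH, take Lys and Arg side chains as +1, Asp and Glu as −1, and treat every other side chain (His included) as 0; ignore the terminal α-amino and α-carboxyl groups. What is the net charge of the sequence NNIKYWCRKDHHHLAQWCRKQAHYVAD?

+3

Positive (K, R): K4, R8, K9, R19, K20 → +5.
Negative (D, E): D10, D27 → −2.
Net charge = (+5) + (−2) = +3.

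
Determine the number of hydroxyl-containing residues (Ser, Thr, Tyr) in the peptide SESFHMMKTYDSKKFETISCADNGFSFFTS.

Matching residues: S1, S3, T9, Y10, S12, T17, S19, S26, T29, S30.

10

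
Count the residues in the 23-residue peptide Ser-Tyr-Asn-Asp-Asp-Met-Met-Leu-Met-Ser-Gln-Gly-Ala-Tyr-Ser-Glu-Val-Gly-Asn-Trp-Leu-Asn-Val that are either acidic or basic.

Acidic: D, E. Basic: H, K, R.
Acidic residues here: Asp4, Asp5, Glu16 (3).
Basic residues here: none (0).
The two groups share no amino acid, so total = 3 + 0 = 3.

3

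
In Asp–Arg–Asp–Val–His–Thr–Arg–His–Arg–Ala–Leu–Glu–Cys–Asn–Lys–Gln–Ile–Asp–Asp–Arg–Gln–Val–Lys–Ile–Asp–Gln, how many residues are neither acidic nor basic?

12

Acidic: D, E. Basic: K, R, H. All other residues are neither.
Matching residues: Val4, Thr6, Ala10, Leu11, Cys13, Asn14, Gln16, Ile17, Gln21, Val22, Ile24, Gln26.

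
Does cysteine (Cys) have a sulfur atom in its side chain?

Yes

Only Cys (C) and Met (M) have a sulfur atom in the side chain.
Cysteine is in this group.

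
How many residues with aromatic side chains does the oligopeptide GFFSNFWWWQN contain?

F, W, and Y each carry an aromatic ring on the side chain.
Matching residues: F2, F3, F6, W7, W8, W9.

6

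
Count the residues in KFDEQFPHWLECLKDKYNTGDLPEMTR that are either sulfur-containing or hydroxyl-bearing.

Sulfur-containing: C, M. Hydroxyl-bearing: S, T, Y.
Sulfur-containing residues here: C12, M25 (2).
Hydroxyl-bearing residues here: Y17, T19, T26 (3).
The two groups share no amino acid, so total = 2 + 3 = 5.

5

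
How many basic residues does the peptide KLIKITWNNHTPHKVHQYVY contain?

6

K, R, and H are the three residues with basic side chains (ε-amine, guanidinium, and imidazole respectively).
Matching residues: K1, K4, H10, H13, K14, H16.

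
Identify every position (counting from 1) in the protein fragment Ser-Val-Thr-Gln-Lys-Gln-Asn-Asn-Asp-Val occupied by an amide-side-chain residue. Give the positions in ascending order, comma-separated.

The amide-side-chain residues are Asn (N) and Gln (Q).
Matching residues: Gln4, Gln6, Asn7, Asn8.

4, 6, 7, 8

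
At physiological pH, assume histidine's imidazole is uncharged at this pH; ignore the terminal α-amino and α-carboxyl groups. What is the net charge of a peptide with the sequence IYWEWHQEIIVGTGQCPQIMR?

The side chains ionized at physiological pH are Lys/Arg (+1) and Asp/Glu (−1); with His treated as neutral, nothing else contributes.
Positive (K, R): R21 → +1.
Negative (D, E): E4, E8 → −2.
Net charge = (+1) + (−2) = −1.

-1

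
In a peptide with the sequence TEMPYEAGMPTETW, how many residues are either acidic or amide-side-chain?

Acidic: D, E. Amide-side-chain: N, Q.
Acidic residues here: E2, E6, E12 (3).
Amide-side-chain residues here: none (0).
The two groups share no amino acid, so total = 3 + 0 = 3.

3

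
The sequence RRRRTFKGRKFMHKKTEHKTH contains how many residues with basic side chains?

The basic amino acids are Lys (K), Arg (R), and His (H).
Matching residues: R1, R2, R3, R4, K7, R9, K10, H13, K14, K15, H18, K19, H21.

13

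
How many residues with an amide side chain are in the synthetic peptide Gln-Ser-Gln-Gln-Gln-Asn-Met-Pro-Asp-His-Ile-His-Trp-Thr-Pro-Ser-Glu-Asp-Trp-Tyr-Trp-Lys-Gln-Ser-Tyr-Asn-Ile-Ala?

7

Only N (asparagine) and Q (glutamine) carry a side-chain carboxamide.
Matching residues: Gln1, Gln3, Gln4, Gln5, Asn6, Gln23, Asn26.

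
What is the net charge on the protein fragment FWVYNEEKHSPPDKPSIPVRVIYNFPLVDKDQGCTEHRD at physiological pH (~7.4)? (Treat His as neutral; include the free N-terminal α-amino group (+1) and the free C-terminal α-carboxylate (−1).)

-2

At pH ~7.4 the Lys and Arg side chains are protonated (+1), the Asp and Glu side chains are deprotonated (−1), and with His taken as neutral all other side chains carry no charge.
Positive (K, R): K8, K14, R20, K30, R38 → +5.
Negative (D, E): E6, E7, D13, D29, D31, E36, D39 → −7.
The N-terminus (+1) and C-terminus (−1) cancel.
Net charge = (+5) + (−7) = −2.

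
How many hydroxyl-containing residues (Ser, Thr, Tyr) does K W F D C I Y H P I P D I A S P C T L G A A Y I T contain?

Matching residues: Y7, S15, T18, Y23, T25.

5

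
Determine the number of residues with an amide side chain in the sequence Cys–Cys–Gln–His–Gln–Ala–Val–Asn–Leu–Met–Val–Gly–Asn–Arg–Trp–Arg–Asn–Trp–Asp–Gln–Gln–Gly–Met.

7

Only N (asparagine) and Q (glutamine) carry a side-chain carboxamide.
Matching residues: Gln3, Gln5, Asn8, Asn13, Asn17, Gln20, Gln21.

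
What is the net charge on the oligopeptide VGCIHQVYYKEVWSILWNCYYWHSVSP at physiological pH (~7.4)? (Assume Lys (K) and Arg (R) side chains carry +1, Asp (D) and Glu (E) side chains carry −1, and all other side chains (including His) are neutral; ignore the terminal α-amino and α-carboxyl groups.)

0

Positive (K, R): K10 → +1.
Negative (D, E): E11 → −1.
Net charge = (+1) + (−1) = 0.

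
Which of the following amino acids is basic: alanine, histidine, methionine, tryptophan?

The basic amino acids are Lys (K), Arg (R), and His (H).
Of the listed options, only histidine belongs to this group.

histidine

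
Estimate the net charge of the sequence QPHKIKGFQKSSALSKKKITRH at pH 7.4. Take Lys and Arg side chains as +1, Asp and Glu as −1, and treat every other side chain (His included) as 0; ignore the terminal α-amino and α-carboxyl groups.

+7

Positive (K, R): K4, K6, K10, K16, K17, K18, R21 → +7.
Negative (D, E): none → −0.
Net charge = (+7) + (−0) = +7.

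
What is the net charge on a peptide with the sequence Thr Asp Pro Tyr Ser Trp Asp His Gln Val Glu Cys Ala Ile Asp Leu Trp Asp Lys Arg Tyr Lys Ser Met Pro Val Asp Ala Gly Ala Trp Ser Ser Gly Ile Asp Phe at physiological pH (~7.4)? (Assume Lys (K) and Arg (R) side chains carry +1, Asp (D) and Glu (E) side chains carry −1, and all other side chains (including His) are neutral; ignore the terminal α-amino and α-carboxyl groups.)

Positive (K, R): Lys19, Arg20, Lys22 → +3.
Negative (D, E): Asp2, Asp7, Glu11, Asp15, Asp18, Asp27, Asp36 → −7.
Net charge = (+3) + (−7) = −4.

-4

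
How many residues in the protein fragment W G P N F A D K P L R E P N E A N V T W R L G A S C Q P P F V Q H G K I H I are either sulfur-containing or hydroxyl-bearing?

3

Sulfur-containing: C, M. Hydroxyl-bearing: S, T, Y.
Sulfur-containing residues here: C26 (1).
Hydroxyl-bearing residues here: T19, S25 (2).
The two groups share no amino acid, so total = 1 + 2 = 3.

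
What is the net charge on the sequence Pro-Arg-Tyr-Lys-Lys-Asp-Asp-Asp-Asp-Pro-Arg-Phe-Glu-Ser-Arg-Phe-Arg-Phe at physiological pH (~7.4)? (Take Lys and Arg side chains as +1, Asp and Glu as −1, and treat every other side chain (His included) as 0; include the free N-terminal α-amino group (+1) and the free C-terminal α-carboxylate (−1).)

+1

Positive (K, R): Arg2, Lys4, Lys5, Arg11, Arg15, Arg17 → +6.
Negative (D, E): Asp6, Asp7, Asp8, Asp9, Glu13 → −5.
The N-terminus (+1) and C-terminus (−1) cancel.
Net charge = (+6) + (−5) = +1.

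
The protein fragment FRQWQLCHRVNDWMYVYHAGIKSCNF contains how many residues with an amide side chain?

4

The amide-side-chain residues are Asn (N) and Gln (Q).
Matching residues: Q3, Q5, N11, N25.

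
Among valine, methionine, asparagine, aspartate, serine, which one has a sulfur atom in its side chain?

methionine

The sulfur-bearing residues are cysteine (–SH) and methionine (–S–CH₃).
Of the listed options, only methionine belongs to this group.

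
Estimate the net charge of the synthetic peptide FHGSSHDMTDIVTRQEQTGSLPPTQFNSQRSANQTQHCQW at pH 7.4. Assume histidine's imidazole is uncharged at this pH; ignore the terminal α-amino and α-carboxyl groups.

The side chains ionized at physiological pH are Lys/Arg (+1) and Asp/Glu (−1); with His treated as neutral, nothing else contributes.
Positive (K, R): R14, R30 → +2.
Negative (D, E): D7, D10, E16 → −3.
Net charge = (+2) + (−3) = −1.

-1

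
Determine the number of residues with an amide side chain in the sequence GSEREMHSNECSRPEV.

1

Asparagine (N) and glutamine (Q) have uncharged amide side chains.
Matching residues: N9.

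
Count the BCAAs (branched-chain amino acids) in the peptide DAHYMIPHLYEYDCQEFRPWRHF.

2

V, L, and I make up the branched-chain aliphatic group.
Matching residues: I6, L9.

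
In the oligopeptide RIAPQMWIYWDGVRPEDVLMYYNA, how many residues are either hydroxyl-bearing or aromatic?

5

Hydroxyl-bearing: S, T, Y. Aromatic: F, W, Y.
Hydroxyl-bearing residues here: Y9, Y21, Y22 (3).
Aromatic residues here: W7, Y9, W10, Y21, Y22 (5).
Y is in both groups, so the 3 Y residues must not be double-counted.
Total = 3 + 5 − 3 = 5.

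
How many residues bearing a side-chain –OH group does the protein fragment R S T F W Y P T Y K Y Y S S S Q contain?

S, T, and Y are the three residues with a side-chain hydroxyl.
Matching residues: S2, T3, Y6, T8, Y9, Y11, Y12, S13, S14, S15.

10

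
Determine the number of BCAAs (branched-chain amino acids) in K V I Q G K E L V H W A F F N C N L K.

The BCAAs are Val, Leu, and Ile — aliphatic side chains with a branch point.
Matching residues: V2, I3, L8, V9, L18.

5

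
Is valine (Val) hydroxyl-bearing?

S, T, and Y are the three residues with a side-chain hydroxyl.
Valine is not in this group.

No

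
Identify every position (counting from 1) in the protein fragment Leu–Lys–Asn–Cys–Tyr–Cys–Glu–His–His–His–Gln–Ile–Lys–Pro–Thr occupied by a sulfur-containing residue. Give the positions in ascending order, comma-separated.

Matching residues: Cys4, Cys6.

4, 6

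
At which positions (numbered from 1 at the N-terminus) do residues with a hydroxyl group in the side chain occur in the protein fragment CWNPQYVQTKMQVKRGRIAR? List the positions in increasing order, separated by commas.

6, 9

S, T, and Y are the three residues with a side-chain hydroxyl.
Matching residues: Y6, T9.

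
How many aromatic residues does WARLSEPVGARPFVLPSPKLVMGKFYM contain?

4

The aromatic amino acids are Phe (F, benzyl), Trp (W, indole), and Tyr (Y, phenol).
Matching residues: W1, F13, F25, Y26.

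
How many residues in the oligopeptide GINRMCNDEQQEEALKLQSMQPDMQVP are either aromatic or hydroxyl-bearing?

Aromatic: F, W, Y. Hydroxyl-bearing: S, T, Y.
Aromatic residues here: none (0).
Hydroxyl-bearing residues here: S19 (1).
(Y belongs to both groups, but none appear in this sequence.) Total = 0 + 1 = 1.

1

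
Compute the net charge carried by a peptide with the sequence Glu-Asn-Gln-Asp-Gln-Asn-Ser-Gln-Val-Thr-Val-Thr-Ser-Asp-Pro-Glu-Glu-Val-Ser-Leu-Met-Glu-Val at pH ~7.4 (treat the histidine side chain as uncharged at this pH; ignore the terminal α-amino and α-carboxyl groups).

The side chains ionized at physiological pH are Lys/Arg (+1) and Asp/Glu (−1); with His treated as neutral, nothing else contributes.
Positive (K, R): none → +0.
Negative (D, E): Glu1, Asp4, Asp14, Glu16, Glu17, Glu22 → −6.
Net charge = (+0) + (−6) = −6.

-6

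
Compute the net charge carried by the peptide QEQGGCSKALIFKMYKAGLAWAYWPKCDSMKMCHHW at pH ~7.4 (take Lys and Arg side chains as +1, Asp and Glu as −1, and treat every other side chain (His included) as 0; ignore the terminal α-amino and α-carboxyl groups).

Positive (K, R): K8, K13, K16, K26, K31 → +5.
Negative (D, E): E2, D28 → −2.
Net charge = (+5) + (−2) = +3.

+3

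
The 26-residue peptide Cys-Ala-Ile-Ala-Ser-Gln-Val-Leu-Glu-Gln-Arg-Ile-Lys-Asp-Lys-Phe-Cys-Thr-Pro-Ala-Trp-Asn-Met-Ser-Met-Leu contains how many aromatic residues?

The aromatic amino acids are Phe (F, benzyl), Trp (W, indole), and Tyr (Y, phenol).
Matching residues: Phe16, Trp21.

2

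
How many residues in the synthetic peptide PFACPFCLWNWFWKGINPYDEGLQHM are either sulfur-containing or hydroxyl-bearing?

4

Sulfur-containing: C, M. Hydroxyl-bearing: S, T, Y.
Sulfur-containing residues here: C4, C7, M26 (3).
Hydroxyl-bearing residues here: Y19 (1).
The two groups share no amino acid, so total = 3 + 1 = 4.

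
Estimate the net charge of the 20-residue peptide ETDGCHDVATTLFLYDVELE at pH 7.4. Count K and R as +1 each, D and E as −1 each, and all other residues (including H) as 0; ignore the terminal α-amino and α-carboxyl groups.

-6

Positive (K, R): none → +0.
Negative (D, E): E1, D3, D7, D16, E18, E20 → −6.
Net charge = (+0) + (−6) = −6.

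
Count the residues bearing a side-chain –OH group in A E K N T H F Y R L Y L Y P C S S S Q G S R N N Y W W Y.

S, T, and Y are the three residues with a side-chain hydroxyl.
Matching residues: T5, Y8, Y11, Y13, S16, S17, S18, S21, Y25, Y28.

10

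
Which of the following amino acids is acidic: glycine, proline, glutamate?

glutamate

Aspartate (D) and glutamate (E) have carboxylic-acid side chains and are the acidic amino acids.
Of the listed options, only glutamate belongs to this group.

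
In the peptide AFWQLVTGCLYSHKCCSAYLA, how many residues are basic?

2

K, R, and H are the three residues with basic side chains (ε-amine, guanidinium, and imidazole respectively).
Matching residues: H13, K14.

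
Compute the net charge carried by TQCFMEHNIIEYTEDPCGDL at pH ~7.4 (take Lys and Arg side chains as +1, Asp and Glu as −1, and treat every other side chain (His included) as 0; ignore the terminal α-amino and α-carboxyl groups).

Positive (K, R): none → +0.
Negative (D, E): E6, E11, E14, D15, D19 → −5.
Net charge = (+0) + (−5) = −5.

-5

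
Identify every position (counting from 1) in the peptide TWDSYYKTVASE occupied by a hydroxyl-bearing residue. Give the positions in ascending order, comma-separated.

1, 4, 5, 6, 8, 11

The –OH-bearing residues are Ser, Thr (aliphatic alcohols), and Tyr (phenol).
Matching residues: T1, S4, Y5, Y6, T8, S11.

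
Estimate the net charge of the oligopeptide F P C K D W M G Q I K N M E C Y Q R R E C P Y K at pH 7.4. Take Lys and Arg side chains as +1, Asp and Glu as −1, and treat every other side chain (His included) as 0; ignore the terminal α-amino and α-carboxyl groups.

+2

Positive (K, R): K4, K11, R18, R19, K24 → +5.
Negative (D, E): D5, E14, E20 → −3.
Net charge = (+5) + (−3) = +2.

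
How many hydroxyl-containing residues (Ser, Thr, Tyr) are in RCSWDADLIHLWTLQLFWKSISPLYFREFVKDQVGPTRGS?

Matching residues: S3, T13, S20, S22, Y25, T37, S40.

7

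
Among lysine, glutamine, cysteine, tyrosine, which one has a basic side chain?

lysine

K, R, and H are the three residues with basic side chains (ε-amine, guanidinium, and imidazole respectively).
Of the listed options, only lysine belongs to this group.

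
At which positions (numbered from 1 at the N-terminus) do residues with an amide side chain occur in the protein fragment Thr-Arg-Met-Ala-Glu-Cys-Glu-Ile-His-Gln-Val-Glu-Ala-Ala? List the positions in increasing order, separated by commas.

10

Asparagine (N) and glutamine (Q) have uncharged amide side chains.
Matching residues: Gln10.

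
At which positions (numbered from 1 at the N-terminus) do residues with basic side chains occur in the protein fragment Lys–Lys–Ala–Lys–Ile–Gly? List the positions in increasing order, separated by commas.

1, 2, 4

The basic amino acids are Lys (K), Arg (R), and His (H).
Matching residues: Lys1, Lys2, Lys4.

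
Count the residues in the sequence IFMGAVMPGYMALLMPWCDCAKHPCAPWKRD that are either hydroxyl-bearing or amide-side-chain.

1

Hydroxyl-bearing: S, T, Y. Amide-side-chain: N, Q.
Hydroxyl-bearing residues here: Y10 (1).
Amide-side-chain residues here: none (0).
The two groups share no amino acid, so total = 1 + 0 = 1.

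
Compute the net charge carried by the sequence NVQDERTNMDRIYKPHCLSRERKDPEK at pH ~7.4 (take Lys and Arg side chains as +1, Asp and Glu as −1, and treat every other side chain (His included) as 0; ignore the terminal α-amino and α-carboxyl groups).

Positive (K, R): R6, R11, K14, R20, R22, K23, K27 → +7.
Negative (D, E): D4, E5, D10, E21, D24, E26 → −6.
Net charge = (+7) + (−6) = +1.

+1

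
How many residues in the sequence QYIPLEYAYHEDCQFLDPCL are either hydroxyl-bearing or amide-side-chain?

Hydroxyl-bearing: S, T, Y. Amide-side-chain: N, Q.
Hydroxyl-bearing residues here: Y2, Y7, Y9 (3).
Amide-side-chain residues here: Q1, Q14 (2).
The two groups share no amino acid, so total = 3 + 2 = 5.

5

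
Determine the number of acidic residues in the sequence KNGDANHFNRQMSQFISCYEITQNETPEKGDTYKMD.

6

Only D (aspartate) and E (glutamate) carry a side-chain carboxylic acid.
Matching residues: D4, E20, E25, E28, D31, D36.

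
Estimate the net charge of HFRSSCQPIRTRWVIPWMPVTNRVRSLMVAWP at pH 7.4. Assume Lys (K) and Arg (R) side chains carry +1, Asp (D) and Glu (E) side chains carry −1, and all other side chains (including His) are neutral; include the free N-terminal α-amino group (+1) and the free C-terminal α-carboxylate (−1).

+5

Positive (K, R): R3, R10, R12, R23, R25 → +5.
Negative (D, E): none → −0.
The N-terminus (+1) and C-terminus (−1) cancel.
Net charge = (+5) + (−0) = +5.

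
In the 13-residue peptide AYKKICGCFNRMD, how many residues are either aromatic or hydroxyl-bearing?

Aromatic: F, W, Y. Hydroxyl-bearing: S, T, Y.
Aromatic residues here: Y2, F9 (2).
Hydroxyl-bearing residues here: Y2 (1).
Y is in both groups, so the 1 Y residue must not be double-counted.
Total = 2 + 1 − 1 = 2.

2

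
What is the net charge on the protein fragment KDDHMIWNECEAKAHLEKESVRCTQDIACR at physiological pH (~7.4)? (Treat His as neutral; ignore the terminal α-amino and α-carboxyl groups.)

At pH ~7.4 the Lys and Arg side chains are protonated (+1), the Asp and Glu side chains are deprotonated (−1), and with His taken as neutral all other side chains carry no charge.
Positive (K, R): K1, K13, K18, R22, R30 → +5.
Negative (D, E): D2, D3, E9, E11, E17, E19, D26 → −7.
Net charge = (+5) + (−7) = −2.

-2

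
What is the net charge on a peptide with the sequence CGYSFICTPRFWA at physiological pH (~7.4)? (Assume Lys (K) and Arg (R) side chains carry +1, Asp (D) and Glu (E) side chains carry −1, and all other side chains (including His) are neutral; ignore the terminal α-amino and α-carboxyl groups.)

+1

Positive (K, R): R10 → +1.
Negative (D, E): none → −0.
Net charge = (+1) + (−0) = +1.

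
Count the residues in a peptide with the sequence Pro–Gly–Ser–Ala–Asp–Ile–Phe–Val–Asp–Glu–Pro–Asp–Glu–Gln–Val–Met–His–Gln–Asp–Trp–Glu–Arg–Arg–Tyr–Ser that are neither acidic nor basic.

Acidic: D, E. Basic: K, R, H. All other residues are neither.
Matching residues: Pro1, Gly2, Ser3, Ala4, Ile6, Phe7, Val8, Pro11, Gln14, Val15, Met16, Gln18, Trp20, Tyr24, Ser25.

15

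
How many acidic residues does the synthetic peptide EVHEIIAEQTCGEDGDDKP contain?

7

The acidic residues are Asp (D) and Glu (E), whose side chains end in a carboxylate group.
Matching residues: E1, E4, E8, E13, D14, D16, D17.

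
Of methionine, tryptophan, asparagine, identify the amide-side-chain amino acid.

asparagine

Only N (asparagine) and Q (glutamine) carry a side-chain carboxamide.
Of the listed options, only asparagine belongs to this group.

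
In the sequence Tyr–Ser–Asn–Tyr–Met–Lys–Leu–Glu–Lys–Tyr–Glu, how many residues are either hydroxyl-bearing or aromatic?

Hydroxyl-bearing: S, T, Y. Aromatic: F, W, Y.
Hydroxyl-bearing residues here: Tyr1, Ser2, Tyr4, Tyr10 (4).
Aromatic residues here: Tyr1, Tyr4, Tyr10 (3).
Y is in both groups, so the 3 Y residues must not be double-counted.
Total = 4 + 3 − 3 = 4.

4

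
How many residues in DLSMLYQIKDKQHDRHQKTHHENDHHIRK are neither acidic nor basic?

Acidic: D, E. Basic: K, R, H. All other residues are neither.
Matching residues: L2, S3, M4, L5, Y6, Q7, I8, Q12, Q17, T19, N23, I27.

12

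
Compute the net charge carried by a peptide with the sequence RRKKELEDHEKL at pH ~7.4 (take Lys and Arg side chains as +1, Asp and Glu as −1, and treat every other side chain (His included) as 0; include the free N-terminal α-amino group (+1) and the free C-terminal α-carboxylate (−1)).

Positive (K, R): R1, R2, K3, K4, K11 → +5.
Negative (D, E): E5, E7, D8, E10 → −4.
The N-terminus (+1) and C-terminus (−1) cancel.
Net charge = (+5) + (−4) = +1.

+1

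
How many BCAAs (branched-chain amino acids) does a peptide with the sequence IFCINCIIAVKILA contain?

7

Valine (V), leucine (L), and isoleucine (I) are the branched-chain amino acids.
Matching residues: I1, I4, I7, I8, V10, I12, L13.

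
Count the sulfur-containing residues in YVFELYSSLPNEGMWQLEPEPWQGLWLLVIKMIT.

The sulfur-bearing residues are cysteine (–SH) and methionine (–S–CH₃).
Matching residues: M14, M32.

2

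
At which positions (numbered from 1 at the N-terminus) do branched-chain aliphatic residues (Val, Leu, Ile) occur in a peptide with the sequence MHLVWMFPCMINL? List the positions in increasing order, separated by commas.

3, 4, 11, 13

Matching residues: L3, V4, I11, L13.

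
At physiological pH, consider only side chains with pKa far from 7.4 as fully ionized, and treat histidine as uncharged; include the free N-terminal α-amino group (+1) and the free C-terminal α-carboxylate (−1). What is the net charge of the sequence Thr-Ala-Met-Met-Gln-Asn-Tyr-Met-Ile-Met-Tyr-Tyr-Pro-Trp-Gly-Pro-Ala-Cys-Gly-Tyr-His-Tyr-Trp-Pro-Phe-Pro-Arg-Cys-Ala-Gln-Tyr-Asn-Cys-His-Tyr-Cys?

Near pH 7.4, K and R contribute +1 each, D and E contribute −1 each, and every other side chain (His included, as stated) is uncharged.
Positive (K, R): Arg27 → +1.
Negative (D, E): none → −0.
The N-terminus (+1) and C-terminus (−1) cancel.
Net charge = (+1) + (−0) = +1.

+1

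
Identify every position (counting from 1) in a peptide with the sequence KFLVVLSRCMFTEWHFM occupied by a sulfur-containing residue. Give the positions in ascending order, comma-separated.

9, 10, 17

The sulfur-bearing residues are cysteine (–SH) and methionine (–S–CH₃).
Matching residues: C9, M10, M17.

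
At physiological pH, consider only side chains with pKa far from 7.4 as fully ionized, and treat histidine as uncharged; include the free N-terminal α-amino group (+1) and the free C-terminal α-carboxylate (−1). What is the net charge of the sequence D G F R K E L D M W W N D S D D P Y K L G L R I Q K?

-1

Near pH 7.4, K and R contribute +1 each, D and E contribute −1 each, and every other side chain (His included, as stated) is uncharged.
Positive (K, R): R4, K5, K19, R23, K26 → +5.
Negative (D, E): D1, E6, D8, D13, D15, D16 → −6.
The N-terminus (+1) and C-terminus (−1) cancel.
Net charge = (+5) + (−6) = −1.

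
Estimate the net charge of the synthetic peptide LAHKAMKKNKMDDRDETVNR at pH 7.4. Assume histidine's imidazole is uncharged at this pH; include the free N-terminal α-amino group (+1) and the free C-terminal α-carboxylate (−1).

Near pH 7.4, K and R contribute +1 each, D and E contribute −1 each, and every other side chain (His included, as stated) is uncharged.
Positive (K, R): K4, K7, K8, K10, R14, R20 → +6.
Negative (D, E): D12, D13, D15, E16 → −4.
The N-terminus (+1) and C-terminus (−1) cancel.
Net charge = (+6) + (−4) = +2.

+2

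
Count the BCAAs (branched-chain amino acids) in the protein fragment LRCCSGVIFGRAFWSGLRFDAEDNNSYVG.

The BCAAs are Val, Leu, and Ile — aliphatic side chains with a branch point.
Matching residues: L1, V7, I8, L17, V28.

5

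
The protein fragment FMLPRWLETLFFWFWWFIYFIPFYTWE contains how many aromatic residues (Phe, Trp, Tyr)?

Matching residues: F1, W6, F11, F12, W13, F14, W15, W16, F17, Y19, F20, F23, Y24, W26.

14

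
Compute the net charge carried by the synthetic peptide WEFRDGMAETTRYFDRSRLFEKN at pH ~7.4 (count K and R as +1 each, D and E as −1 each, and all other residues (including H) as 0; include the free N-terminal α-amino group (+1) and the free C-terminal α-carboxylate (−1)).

0

Positive (K, R): R4, R12, R16, R18, K22 → +5.
Negative (D, E): E2, D5, E9, D15, E21 → −5.
The N-terminus (+1) and C-terminus (−1) cancel.
Net charge = (+5) + (−5) = 0.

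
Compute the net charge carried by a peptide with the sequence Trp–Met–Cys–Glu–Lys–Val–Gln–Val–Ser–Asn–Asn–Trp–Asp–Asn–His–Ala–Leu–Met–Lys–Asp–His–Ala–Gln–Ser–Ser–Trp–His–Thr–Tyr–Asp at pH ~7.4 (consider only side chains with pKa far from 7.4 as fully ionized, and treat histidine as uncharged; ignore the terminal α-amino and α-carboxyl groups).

Near pH 7.4, K and R contribute +1 each, D and E contribute −1 each, and every other side chain (His included, as stated) is uncharged.
Positive (K, R): Lys5, Lys19 → +2.
Negative (D, E): Glu4, Asp13, Asp20, Asp30 → −4.
Net charge = (+2) + (−4) = −2.

-2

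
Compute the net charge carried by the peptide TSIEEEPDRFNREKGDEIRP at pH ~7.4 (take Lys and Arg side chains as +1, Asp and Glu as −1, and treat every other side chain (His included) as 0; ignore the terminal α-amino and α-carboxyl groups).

-3

Positive (K, R): R9, R12, K14, R19 → +4.
Negative (D, E): E4, E5, E6, D8, E13, D16, E17 → −7.
Net charge = (+4) + (−7) = −3.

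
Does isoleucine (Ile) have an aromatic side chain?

F, W, and Y each carry an aromatic ring on the side chain.
Isoleucine is not in this group.

No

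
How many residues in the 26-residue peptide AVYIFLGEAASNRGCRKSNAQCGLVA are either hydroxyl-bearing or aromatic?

4

Hydroxyl-bearing: S, T, Y. Aromatic: F, W, Y.
Hydroxyl-bearing residues here: Y3, S11, S18 (3).
Aromatic residues here: Y3, F5 (2).
Y is in both groups, so the 1 Y residue must not be double-counted.
Total = 3 + 2 − 1 = 4.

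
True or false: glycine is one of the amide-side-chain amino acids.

False

Asparagine (N) and glutamine (Q) have uncharged amide side chains.
Glycine is not in this group.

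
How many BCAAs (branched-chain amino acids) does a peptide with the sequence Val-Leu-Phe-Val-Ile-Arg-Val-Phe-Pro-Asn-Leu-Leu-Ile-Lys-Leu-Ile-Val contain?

The BCAAs are Val, Leu, and Ile — aliphatic side chains with a branch point.
Matching residues: Val1, Leu2, Val4, Ile5, Val7, Leu11, Leu12, Ile13, Leu15, Ile16, Val17.

11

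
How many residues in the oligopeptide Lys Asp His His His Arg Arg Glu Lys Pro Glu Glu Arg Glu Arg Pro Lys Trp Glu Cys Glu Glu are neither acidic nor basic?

Acidic: D, E. Basic: K, R, H. All other residues are neither.
Matching residues: Pro10, Pro16, Trp18, Cys20.

4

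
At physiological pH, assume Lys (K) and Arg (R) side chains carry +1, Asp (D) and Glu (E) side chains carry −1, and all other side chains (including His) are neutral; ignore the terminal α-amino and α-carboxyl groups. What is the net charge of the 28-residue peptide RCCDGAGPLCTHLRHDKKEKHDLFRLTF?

+2

Positive (K, R): R1, R14, K17, K18, K20, R25 → +6.
Negative (D, E): D4, D16, E19, D22 → −4.
Net charge = (+6) + (−4) = +2.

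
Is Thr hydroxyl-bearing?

Serine (S), threonine (T), and tyrosine (Y) each carry a hydroxyl group on the side chain.
Threonine is in this group.

Yes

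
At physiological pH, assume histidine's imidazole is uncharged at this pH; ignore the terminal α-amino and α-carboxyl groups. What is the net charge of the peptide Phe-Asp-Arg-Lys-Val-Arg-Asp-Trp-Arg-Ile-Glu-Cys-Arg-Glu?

+1

Near pH 7.4, K and R contribute +1 each, D and E contribute −1 each, and every other side chain (His included, as stated) is uncharged.
Positive (K, R): Arg3, Lys4, Arg6, Arg9, Arg13 → +5.
Negative (D, E): Asp2, Asp7, Glu11, Glu14 → −4.
Net charge = (+5) + (−4) = +1.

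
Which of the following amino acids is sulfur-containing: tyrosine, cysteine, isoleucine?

Cysteine (C, thiol) and methionine (M, thioether) are the two sulfur-containing amino acids.
Of the listed options, only cysteine belongs to this group.

cysteine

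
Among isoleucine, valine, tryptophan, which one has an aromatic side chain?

tryptophan

Phenylalanine (F), tryptophan (W), and tyrosine (Y) have aromatic ring side chains.
Of the listed options, only tryptophan belongs to this group.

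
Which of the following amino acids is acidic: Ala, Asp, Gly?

Asp

The acidic residues are Asp (D) and Glu (E), whose side chains end in a carboxylate group.
Of the listed options, only Asp belongs to this group.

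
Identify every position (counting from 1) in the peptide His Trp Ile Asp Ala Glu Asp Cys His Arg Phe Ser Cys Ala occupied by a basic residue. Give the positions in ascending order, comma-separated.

K, R, and H are the three residues with basic side chains (ε-amine, guanidinium, and imidazole respectively).
Matching residues: His1, His9, Arg10.

1, 9, 10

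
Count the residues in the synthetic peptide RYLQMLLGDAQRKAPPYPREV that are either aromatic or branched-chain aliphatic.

6

Aromatic: F, W, Y. Branched-chain aliphatic: I, L, V.
Aromatic residues here: Y2, Y17 (2).
Branched-chain aliphatic residues here: L3, L6, L7, V21 (4).
The two groups share no amino acid, so total = 2 + 4 = 6.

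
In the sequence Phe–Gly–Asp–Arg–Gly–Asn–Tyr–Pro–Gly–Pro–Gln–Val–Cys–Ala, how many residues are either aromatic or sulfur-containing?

3

Aromatic: F, W, Y. Sulfur-containing: C, M.
Aromatic residues here: Phe1, Tyr7 (2).
Sulfur-containing residues here: Cys13 (1).
The two groups share no amino acid, so total = 2 + 1 = 3.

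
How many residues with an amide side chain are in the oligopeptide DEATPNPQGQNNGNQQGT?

8

Asparagine (N) and glutamine (Q) have uncharged amide side chains.
Matching residues: N6, Q8, Q10, N11, N12, N14, Q15, Q16.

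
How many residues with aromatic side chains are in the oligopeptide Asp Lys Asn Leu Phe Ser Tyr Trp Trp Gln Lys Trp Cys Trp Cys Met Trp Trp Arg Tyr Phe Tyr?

11

F, W, and Y each carry an aromatic ring on the side chain.
Matching residues: Phe5, Tyr7, Trp8, Trp9, Trp12, Trp14, Trp17, Trp18, Tyr20, Phe21, Tyr22.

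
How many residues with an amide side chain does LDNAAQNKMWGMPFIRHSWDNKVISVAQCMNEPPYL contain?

6

Asparagine (N) and glutamine (Q) have uncharged amide side chains.
Matching residues: N3, Q6, N7, N21, Q28, N31.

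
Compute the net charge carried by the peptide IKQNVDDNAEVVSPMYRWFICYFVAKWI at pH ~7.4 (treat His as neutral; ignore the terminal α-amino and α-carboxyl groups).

The side chains ionized at physiological pH are Lys/Arg (+1) and Asp/Glu (−1); with His treated as neutral, nothing else contributes.
Positive (K, R): K2, R17, K26 → +3.
Negative (D, E): D6, D7, E10 → −3.
Net charge = (+3) + (−3) = 0.

0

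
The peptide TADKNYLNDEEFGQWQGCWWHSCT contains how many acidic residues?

4

Only D (aspartate) and E (glutamate) carry a side-chain carboxylic acid.
Matching residues: D3, D9, E10, E11.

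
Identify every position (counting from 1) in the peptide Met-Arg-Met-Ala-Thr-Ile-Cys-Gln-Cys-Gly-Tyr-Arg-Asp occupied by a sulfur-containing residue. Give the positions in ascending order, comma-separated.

1, 3, 7, 9

The sulfur-bearing residues are cysteine (–SH) and methionine (–S–CH₃).
Matching residues: Met1, Met3, Cys7, Cys9.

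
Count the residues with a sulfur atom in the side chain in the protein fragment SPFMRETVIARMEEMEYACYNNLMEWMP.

6

Cysteine (C, thiol) and methionine (M, thioether) are the two sulfur-containing amino acids.
Matching residues: M4, M12, M15, C19, M24, M27.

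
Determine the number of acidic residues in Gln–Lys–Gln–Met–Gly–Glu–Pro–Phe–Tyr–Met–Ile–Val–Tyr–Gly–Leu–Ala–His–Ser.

Only D (aspartate) and E (glutamate) carry a side-chain carboxylic acid.
Matching residues: Glu6.

1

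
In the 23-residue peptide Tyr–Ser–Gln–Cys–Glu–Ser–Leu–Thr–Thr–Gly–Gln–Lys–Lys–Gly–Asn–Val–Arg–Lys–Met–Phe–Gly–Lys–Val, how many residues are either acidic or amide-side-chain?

Acidic: D, E. Amide-side-chain: N, Q.
Acidic residues here: Glu5 (1).
Amide-side-chain residues here: Gln3, Gln11, Asn15 (3).
The two groups share no amino acid, so total = 1 + 3 = 4.

4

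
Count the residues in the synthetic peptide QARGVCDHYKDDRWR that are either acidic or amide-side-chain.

4

Acidic: D, E. Amide-side-chain: N, Q.
Acidic residues here: D7, D11, D12 (3).
Amide-side-chain residues here: Q1 (1).
The two groups share no amino acid, so total = 3 + 1 = 4.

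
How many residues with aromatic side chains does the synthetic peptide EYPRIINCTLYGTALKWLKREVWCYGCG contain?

The aromatic amino acids are Phe (F, benzyl), Trp (W, indole), and Tyr (Y, phenol).
Matching residues: Y2, Y11, W17, W23, Y25.

5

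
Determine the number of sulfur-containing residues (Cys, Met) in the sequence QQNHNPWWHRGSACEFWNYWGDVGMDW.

Matching residues: C14, M25.

2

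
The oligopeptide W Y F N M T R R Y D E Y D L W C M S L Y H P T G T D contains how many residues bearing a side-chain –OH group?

S, T, and Y are the three residues with a side-chain hydroxyl.
Matching residues: Y2, T6, Y9, Y12, S18, Y20, T23, T25.

8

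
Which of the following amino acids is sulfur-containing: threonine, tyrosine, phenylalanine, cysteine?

Only Cys (C) and Met (M) have a sulfur atom in the side chain.
Of the listed options, only cysteine belongs to this group.

cysteine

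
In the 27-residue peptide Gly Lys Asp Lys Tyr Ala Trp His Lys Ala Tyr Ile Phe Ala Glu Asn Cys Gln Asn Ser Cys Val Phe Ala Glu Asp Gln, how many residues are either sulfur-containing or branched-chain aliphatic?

Sulfur-containing: C, M. Branched-chain aliphatic: I, L, V.
Sulfur-containing residues here: Cys17, Cys21 (2).
Branched-chain aliphatic residues here: Ile12, Val22 (2).
The two groups share no amino acid, so total = 2 + 2 = 4.

4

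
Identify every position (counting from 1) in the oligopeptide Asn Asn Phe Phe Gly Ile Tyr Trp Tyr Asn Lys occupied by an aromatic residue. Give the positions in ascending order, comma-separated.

Matching residues: Phe3, Phe4, Tyr7, Trp8, Tyr9.

3, 4, 7, 8, 9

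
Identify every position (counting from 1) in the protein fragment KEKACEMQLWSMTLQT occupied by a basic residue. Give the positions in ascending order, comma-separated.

Lysine (K), arginine (R), and histidine (H) have basic, nitrogen-containing side chains.
Matching residues: K1, K3.

1, 3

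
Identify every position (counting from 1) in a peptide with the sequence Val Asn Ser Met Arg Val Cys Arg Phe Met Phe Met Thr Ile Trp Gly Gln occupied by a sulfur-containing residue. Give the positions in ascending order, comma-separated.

4, 7, 10, 12

Only Cys (C) and Met (M) have a sulfur atom in the side chain.
Matching residues: Met4, Cys7, Met10, Met12.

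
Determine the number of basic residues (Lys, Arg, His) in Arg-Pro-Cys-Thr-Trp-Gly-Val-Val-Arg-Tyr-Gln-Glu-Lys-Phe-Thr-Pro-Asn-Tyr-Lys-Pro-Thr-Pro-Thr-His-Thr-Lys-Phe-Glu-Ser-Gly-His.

Matching residues: Arg1, Arg9, Lys13, Lys19, His24, Lys26, His31.

7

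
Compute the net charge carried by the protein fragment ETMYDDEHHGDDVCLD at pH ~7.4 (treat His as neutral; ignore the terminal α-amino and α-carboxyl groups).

-7

The side chains ionized at physiological pH are Lys/Arg (+1) and Asp/Glu (−1); with His treated as neutral, nothing else contributes.
Positive (K, R): none → +0.
Negative (D, E): E1, D5, D6, E7, D11, D12, D16 → −7.
Net charge = (+0) + (−7) = −7.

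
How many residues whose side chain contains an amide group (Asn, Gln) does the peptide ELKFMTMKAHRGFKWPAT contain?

None of the 18 residues belong to this group.

0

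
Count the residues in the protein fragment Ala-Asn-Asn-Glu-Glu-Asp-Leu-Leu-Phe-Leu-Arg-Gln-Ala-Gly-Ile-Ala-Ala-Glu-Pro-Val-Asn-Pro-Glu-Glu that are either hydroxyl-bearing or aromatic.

Hydroxyl-bearing: S, T, Y. Aromatic: F, W, Y.
Hydroxyl-bearing residues here: none (0).
Aromatic residues here: Phe9 (1).
(Y belongs to both groups, but none appear in this sequence.) Total = 0 + 1 = 1.

1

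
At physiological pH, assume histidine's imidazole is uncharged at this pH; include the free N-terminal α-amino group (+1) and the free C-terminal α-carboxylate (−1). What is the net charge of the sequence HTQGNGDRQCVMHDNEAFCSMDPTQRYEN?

The side chains ionized at physiological pH are Lys/Arg (+1) and Asp/Glu (−1); with His treated as neutral, nothing else contributes.
Positive (K, R): R8, R26 → +2.
Negative (D, E): D7, D14, E16, D22, E28 → −5.
The N-terminus (+1) and C-terminus (−1) cancel.
Net charge = (+2) + (−5) = −3.

-3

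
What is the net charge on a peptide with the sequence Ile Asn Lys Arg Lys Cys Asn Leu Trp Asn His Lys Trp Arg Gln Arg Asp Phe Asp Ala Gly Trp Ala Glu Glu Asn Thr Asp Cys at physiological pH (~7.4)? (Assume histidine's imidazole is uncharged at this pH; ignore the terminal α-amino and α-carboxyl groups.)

+1

Near pH 7.4, K and R contribute +1 each, D and E contribute −1 each, and every other side chain (His included, as stated) is uncharged.
Positive (K, R): Lys3, Arg4, Lys5, Lys12, Arg14, Arg16 → +6.
Negative (D, E): Asp17, Asp19, Glu24, Glu25, Asp28 → −5.
Net charge = (+6) + (−5) = +1.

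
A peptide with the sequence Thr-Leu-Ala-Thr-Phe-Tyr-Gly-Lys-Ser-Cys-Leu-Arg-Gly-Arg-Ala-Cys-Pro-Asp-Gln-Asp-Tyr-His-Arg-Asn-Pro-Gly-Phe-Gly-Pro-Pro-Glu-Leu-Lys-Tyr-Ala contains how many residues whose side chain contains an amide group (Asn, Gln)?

2

Matching residues: Gln19, Asn24.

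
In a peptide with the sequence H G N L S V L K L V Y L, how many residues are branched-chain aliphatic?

The BCAAs are Val, Leu, and Ile — aliphatic side chains with a branch point.
Matching residues: L4, V6, L7, L9, V10, L12.

6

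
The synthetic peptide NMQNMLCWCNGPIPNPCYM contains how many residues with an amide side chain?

Only N (asparagine) and Q (glutamine) carry a side-chain carboxamide.
Matching residues: N1, Q3, N4, N10, N15.

5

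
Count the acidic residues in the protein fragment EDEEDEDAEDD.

The acidic residues are Asp (D) and Glu (E), whose side chains end in a carboxylate group.
Matching residues: E1, D2, E3, E4, D5, E6, D7, E9, D10, D11.

10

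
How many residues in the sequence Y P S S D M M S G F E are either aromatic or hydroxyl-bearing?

5

Aromatic: F, W, Y. Hydroxyl-bearing: S, T, Y.
Aromatic residues here: Y1, F10 (2).
Hydroxyl-bearing residues here: Y1, S3, S4, S8 (4).
Y is in both groups, so the 1 Y residue must not be double-counted.
Total = 2 + 4 − 1 = 5.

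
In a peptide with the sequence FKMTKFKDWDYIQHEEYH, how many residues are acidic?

Only D (aspartate) and E (glutamate) carry a side-chain carboxylic acid.
Matching residues: D8, D10, E15, E16.

4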